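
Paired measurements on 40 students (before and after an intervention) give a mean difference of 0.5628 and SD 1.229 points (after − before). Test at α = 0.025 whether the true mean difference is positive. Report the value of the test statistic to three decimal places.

H0: μ_d = 0; H1: μ_d > 0 (paired t-test on the differences, right-tailed).
t = d̄/(s_d/√n) = 0.5628/(1.229/√40) = 2.896
df = n − 1 = 39
p-value = P(T ≥ 2.896) ≈ 0.003
Since p ≈ 0.003 < α = 0.025, reject H0; the evidence is statistically significant.

2.896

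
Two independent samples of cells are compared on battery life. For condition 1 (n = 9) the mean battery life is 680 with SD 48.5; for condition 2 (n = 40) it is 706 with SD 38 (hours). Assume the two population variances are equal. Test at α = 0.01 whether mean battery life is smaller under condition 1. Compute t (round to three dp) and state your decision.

t = -1.763; fail to reject H0

Let group 1 = condition 1, group 2 = condition 2. H0: μ_1 = μ_2; H1: μ_1 < μ_2 (two-sample pooled-variance t-test, left-tailed).
s_p² = [(9−1)·48.5² + (40−1)·38²]/(9+40−2) = 1598.6
t = (680 − 706)/√[1598.6·(1/9 + 1/40)] = -1.763
df = n₁ + n₂ − 2 = 47
p-value = P(T ≤ -1.763) ≈ 0.0422
Since p ≈ 0.0422 > α = 0.01, fail to reject H0; the data do not provide sufficient evidence against H0.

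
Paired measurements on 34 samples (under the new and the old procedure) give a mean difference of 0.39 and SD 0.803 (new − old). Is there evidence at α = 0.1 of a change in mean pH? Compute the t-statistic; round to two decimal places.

H0: μ_d = 0; H1: μ_d ≠ 0 (paired t-test on the differences, two-sided).
t = d̄/(s_d/√n) = 0.39/(0.803/√34) = 2.83
df = n − 1 = 33
Two-sided p-value ≈ 0.0078
Since p ≈ 0.0078 < α = 0.1, reject H0; the data support H1.

2.83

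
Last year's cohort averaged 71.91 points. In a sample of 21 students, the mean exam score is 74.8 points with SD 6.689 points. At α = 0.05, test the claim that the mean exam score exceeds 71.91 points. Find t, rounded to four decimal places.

1.9799

H0: μ = 71.91; H1: μ > 71.91 (one-sample t-test, right-tailed).
t = (x̄ − μ₀)/(s/√n) = (74.8 − 71.91)/(6.689/√21) = 1.9799
df = n − 1 = 20
p-value = P(T ≥ 1.9799) ≈ 0.0308
Since p ≈ 0.0308 < α = 0.05, reject H0; the evidence is statistically significant.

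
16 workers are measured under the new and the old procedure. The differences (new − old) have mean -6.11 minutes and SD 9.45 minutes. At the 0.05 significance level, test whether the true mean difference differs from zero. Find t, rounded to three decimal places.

-2.586

H0: μ_d = 0; H1: μ_d ≠ 0 (paired t-test on the differences, two-sided).
t = d̄/(s_d/√n) = -6.11/(9.45/√16) = -2.586
df = n − 1 = 15
Two-sided p-value ≈ 0.021
Since p ≈ 0.021 < α = 0.05, reject H0; the evidence is statistically significant.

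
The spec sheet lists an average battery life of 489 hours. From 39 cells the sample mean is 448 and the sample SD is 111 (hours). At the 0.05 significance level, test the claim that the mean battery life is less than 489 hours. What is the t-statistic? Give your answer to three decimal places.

H0: μ = 489; H1: μ < 489 (one-sample t-test, left-tailed).
t = (x̄ − μ₀)/(s/√n) = (448 − 489)/(111/√39) = -2.307
df = n − 1 = 38
p-value = P(T ≤ -2.307) ≈ 0.0133
Since p ≈ 0.0133 < α = 0.05, reject H0; the data support H1.

-2.307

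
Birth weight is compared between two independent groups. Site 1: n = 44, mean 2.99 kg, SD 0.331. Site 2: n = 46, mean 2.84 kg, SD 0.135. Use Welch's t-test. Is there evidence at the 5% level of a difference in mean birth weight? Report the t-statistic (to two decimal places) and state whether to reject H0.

Let group 1 = site 1, group 2 = site 2. H0: μ_1 = μ_2; H1: μ_1 ≠ μ_2 (Welch's two-sample t-test, two-sided).
t = (x̄_1 − x̄_2)/√(s_1²/n_1 + s_2²/n_2) = (2.99 − 2.84)/√(0.331²/44 + 0.135²/46) = 2.79
Welch–Satterthwaite df ≈ 56.41
Two-sided p-value ≈ 0.0071
Since p ≈ 0.0071 < α = 0.05, reject H0; the data support H1.

t = 2.79; reject H0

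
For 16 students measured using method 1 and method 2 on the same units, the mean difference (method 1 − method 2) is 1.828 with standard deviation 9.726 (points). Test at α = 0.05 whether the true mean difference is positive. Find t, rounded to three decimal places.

0.752

H0: μ_d = 0; H1: μ_d > 0 (paired t-test on the differences, right-tailed).
t = d̄/(s_d/√n) = 1.828/(9.726/√16) = 0.752
df = n − 1 = 15
p-value = P(T ≥ 0.752) ≈ 0.232
Since p ≈ 0.232 > α = 0.05, fail to reject H0; the data do not provide sufficient evidence against H0.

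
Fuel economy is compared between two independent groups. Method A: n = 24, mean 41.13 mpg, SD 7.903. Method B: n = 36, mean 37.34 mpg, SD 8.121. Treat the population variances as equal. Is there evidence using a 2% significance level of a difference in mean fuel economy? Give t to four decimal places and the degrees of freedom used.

Let group 1 = method A, group 2 = method B. H0: μ_1 = μ_2; H1: μ_1 ≠ μ_2 (two-sample pooled-variance t-test, two-sided).
s_p² = [(24−1)·7.903² + (36−1)·8.121²]/(24+36−2) = 64.5654
t = (41.13 − 37.34)/√[64.5654·(1/24 + 1/36)] = 1.7899
df = n₁ + n₂ − 2 = 58
Two-sided p-value ≈ 0.079
Since p ≈ 0.079 > α = 0.02, fail to reject H0; the data do not provide sufficient evidence against H0.

t = 1.7899, df = 58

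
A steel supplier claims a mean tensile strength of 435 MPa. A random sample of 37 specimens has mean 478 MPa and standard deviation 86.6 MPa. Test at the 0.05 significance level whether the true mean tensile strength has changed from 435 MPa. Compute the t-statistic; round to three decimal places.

H0: μ = 435; H1: μ ≠ 435 (one-sample t-test, two-sided).
t = (x̄ − μ₀)/(s/√n) = (478 − 435)/(86.6/√37) = 3.020
df = n − 1 = 36
Two-sided p-value ≈ 0.005
Since p ≈ 0.005 < α = 0.05, reject H0; the data support H1.

3.020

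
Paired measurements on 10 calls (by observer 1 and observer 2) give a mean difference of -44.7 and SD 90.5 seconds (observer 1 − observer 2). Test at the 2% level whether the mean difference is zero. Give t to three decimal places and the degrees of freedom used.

H0: μ_d = 0; H1: μ_d ≠ 0 (paired t-test on the differences, two-sided).
t = d̄/(s_d/√n) = -44.7/(90.5/√10) = -1.562
df = n − 1 = 9
Two-sided p-value ≈ 0.1527
Since p ≈ 0.1527 > α = 0.02, fail to reject H0; the evidence is not statistically significant.

t = -1.562, df = 9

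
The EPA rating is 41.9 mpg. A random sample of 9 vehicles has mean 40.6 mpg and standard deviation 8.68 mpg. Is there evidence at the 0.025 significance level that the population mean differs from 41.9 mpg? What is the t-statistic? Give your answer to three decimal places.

-0.449

H0: μ = 41.9; H1: μ ≠ 41.9 (one-sample t-test, two-sided).
t = (x̄ − μ₀)/(s/√n) = (40.6 − 41.9)/(8.68/√9) = -0.449
df = n − 1 = 8
Two-sided p-value ≈ 0.6651
Since p ≈ 0.6651 > α = 0.025, fail to reject H0; the data do not provide sufficient evidence against H0.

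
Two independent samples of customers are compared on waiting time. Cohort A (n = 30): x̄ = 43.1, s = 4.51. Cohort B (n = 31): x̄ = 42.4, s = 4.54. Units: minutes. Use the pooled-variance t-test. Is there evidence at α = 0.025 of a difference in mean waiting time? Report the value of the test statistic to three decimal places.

0.604

Let group 1 = cohort A, group 2 = cohort B. H0: μ_1 = μ_2; H1: μ_1 ≠ μ_2 (two-sample pooled-variance t-test, two-sided).
s_p² = [(30−1)·4.51² + (31−1)·4.54²]/(30+31−2) = 20.4782
t = (43.1 − 42.4)/√[20.4782·(1/30 + 1/31)] = 0.604
df = n₁ + n₂ − 2 = 59
Two-sided p-value ≈ 0.548
Since p ≈ 0.548 > α = 0.025, fail to reject H0; the evidence is not statistically significant.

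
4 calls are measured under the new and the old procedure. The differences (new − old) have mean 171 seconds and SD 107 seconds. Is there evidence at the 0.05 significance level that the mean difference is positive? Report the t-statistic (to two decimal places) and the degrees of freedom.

H0: μ_d = 0; H1: μ_d > 0 (paired t-test on the differences, right-tailed).
t = d̄/(s_d/√n) = 171/(107/√4) = 3.20
df = n − 1 = 3
p-value = P(T ≥ 3.20) ≈ 0.025
Since p ≈ 0.025 < α = 0.05, reject H0; the evidence is statistically significant.

t = 3.20, df = 3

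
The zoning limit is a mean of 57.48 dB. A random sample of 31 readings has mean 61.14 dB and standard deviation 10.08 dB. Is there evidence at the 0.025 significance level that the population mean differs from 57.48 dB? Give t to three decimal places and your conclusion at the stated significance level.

H0: μ = 57.48; H1: μ ≠ 57.48 (one-sample t-test, two-sided).
t = (x̄ − μ₀)/(s/√n) = (61.14 − 57.48)/(10.08/√31) = 2.022
df = n − 1 = 30
Two-sided p-value ≈ 0.052
Since p ≈ 0.052 > α = 0.025, fail to reject H0; the data do not provide sufficient evidence against H0.

t = 2.022; fail to reject H0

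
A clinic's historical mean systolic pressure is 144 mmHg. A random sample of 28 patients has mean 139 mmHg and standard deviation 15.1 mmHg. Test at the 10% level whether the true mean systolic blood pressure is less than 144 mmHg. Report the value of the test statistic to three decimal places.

-1.752

H0: μ = 144; H1: μ < 144 (one-sample t-test, left-tailed).
t = (x̄ − μ₀)/(s/√n) = (139 − 144)/(15.1/√28) = -1.752
df = n − 1 = 27
p-value = P(T ≤ -1.752) ≈ 0.0455
Since p ≈ 0.0455 < α = 0.1, reject H0; the evidence is statistically significant.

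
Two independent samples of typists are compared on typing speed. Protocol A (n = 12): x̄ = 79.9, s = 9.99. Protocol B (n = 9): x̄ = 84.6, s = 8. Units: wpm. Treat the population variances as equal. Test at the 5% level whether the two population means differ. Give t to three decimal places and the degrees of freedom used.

Let group 1 = protocol A, group 2 = protocol B. H0: μ_1 = μ_2; H1: μ_1 ≠ μ_2 (two-sample pooled-variance t-test, two-sided).
s_p² = [(12−1)·9.99² + (9−1)·8²]/(12+9−2) = 84.7264
t = (79.9 − 84.6)/√[84.7264·(1/12 + 1/9)] = -1.158
df = n₁ + n₂ − 2 = 19
Two-sided p-value ≈ 0.261
Since p ≈ 0.261 > α = 0.05, fail to reject H0; the data do not provide sufficient evidence against H0.

t = -1.158, df = 19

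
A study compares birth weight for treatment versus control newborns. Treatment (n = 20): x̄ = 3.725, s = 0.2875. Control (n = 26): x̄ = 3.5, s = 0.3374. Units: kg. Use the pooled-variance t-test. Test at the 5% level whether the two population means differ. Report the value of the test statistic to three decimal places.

Let group 1 = treatment, group 2 = control. H0: μ_1 = μ_2; H1: μ_1 ≠ μ_2 (two-sample pooled-variance t-test, two-sided).
s_p² = [(20−1)·0.2875² + (26−1)·0.3374²]/(20+26−2) = 0.100374
t = (3.725 − 3.5)/√[0.100374·(1/20 + 1/26)] = 2.388
df = n₁ + n₂ − 2 = 44
Two-sided p-value ≈ 0.0213
Since p ≈ 0.0213 < α = 0.05, reject H0; the evidence is statistically significant.

2.388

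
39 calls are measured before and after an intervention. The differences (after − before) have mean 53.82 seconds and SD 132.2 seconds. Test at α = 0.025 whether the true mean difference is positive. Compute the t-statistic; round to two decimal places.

2.54

H0: μ_d = 0; H1: μ_d > 0 (paired t-test on the differences, right-tailed).
t = d̄/(s_d/√n) = 53.82/(132.2/√39) = 2.54
df = n − 1 = 38
p-value = P(T ≥ 2.54) ≈ 0.0076
Since p ≈ 0.0076 < α = 0.025, reject H0; the data support H1.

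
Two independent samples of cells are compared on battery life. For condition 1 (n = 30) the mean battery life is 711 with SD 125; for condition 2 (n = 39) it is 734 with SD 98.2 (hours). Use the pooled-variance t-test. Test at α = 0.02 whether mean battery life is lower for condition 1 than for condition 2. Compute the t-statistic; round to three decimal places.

-0.856

Let group 1 = condition 1, group 2 = condition 2. H0: μ_1 = μ_2; H1: μ_1 < μ_2 (two-sample pooled-variance t-test, left-tailed).
s_p² = [(30−1)·125² + (39−1)·98.2²]/(30+39−2) = 12232.4
t = (711 − 734)/√[12232.4·(1/30 + 1/39)] = -0.856
df = n₁ + n₂ − 2 = 67
p-value = P(T ≤ -0.856) ≈ 0.1974
Since p ≈ 0.1974 > α = 0.02, fail to reject H0; the evidence is not statistically significant.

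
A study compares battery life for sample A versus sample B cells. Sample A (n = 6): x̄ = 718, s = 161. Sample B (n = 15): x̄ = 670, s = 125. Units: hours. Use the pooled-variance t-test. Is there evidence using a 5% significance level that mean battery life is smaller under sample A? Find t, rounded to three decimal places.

0.734

Let group 1 = sample A, group 2 = sample B. H0: μ_1 = μ_2; H1: μ_1 < μ_2 (two-sample pooled-variance t-test, left-tailed).
s_p² = [(6−1)·161² + (15−1)·125²]/(6+15−2) = 18334.5
t = (718 − 670)/√[18334.5·(1/6 + 1/15)] = 0.734
df = n₁ + n₂ − 2 = 19
p-value = P(T ≤ 0.734) ≈ 0.764
Since p ≈ 0.764 > α = 0.05, fail to reject H0; the evidence is not statistically significant.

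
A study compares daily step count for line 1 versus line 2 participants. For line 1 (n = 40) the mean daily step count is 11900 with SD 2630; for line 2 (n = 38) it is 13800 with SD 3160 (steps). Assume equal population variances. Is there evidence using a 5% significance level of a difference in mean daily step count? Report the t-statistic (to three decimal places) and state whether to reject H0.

t = -2.892; reject H0

Let group 1 = line 1, group 2 = line 2. H0: μ_1 = μ_2; H1: μ_1 ≠ μ_2 (two-sample pooled-variance t-test, two-sided).
s_p² = [(40−1)·2630² + (38−1)·3160²]/(40+38−2) = 8410870
t = (11900 − 13800)/√[8410870·(1/40 + 1/38)] = -2.892
df = n₁ + n₂ − 2 = 76
Two-sided p-value ≈ 0.005
Since p ≈ 0.005 < α = 0.05, reject H0; the data support H1.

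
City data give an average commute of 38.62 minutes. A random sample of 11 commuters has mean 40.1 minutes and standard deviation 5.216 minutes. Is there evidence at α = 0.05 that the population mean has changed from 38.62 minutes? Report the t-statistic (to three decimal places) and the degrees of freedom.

H0: μ = 38.62; H1: μ ≠ 38.62 (one-sample t-test, two-sided).
t = (x̄ − μ₀)/(s/√n) = (40.1 − 38.62)/(5.216/√11) = 0.941
df = n − 1 = 10
Two-sided p-value ≈ 0.3688
Since p ≈ 0.3688 > α = 0.05, fail to reject H0; the data do not provide sufficient evidence against H0.

t = 0.941, df = 10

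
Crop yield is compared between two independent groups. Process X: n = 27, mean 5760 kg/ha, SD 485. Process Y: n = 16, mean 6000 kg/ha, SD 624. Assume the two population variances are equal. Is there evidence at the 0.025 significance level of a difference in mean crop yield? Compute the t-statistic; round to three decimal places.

Let group 1 = process X, group 2 = process Y. H0: μ_1 = μ_2; H1: μ_1 ≠ μ_2 (two-sample pooled-variance t-test, two-sided).
s_p² = [(27−1)·485² + (16−1)·624²]/(27+16−2) = 291622
t = (5760 − 6000)/√[291622·(1/27 + 1/16)] = -1.409
df = n₁ + n₂ − 2 = 41
Two-sided p-value ≈ 0.1665
Since p ≈ 0.1665 > α = 0.025, fail to reject H0; the evidence is not statistically significant.

-1.409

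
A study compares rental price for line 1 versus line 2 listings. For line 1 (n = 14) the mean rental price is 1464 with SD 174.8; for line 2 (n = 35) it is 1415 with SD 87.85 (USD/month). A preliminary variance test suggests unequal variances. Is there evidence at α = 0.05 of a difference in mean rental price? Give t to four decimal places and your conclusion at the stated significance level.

Let group 1 = line 1, group 2 = line 2. H0: μ_1 = μ_2; H1: μ_1 ≠ μ_2 (Welch's two-sample t-test, two-sided).
t = (x̄_1 − x̄_2)/√(s_1²/n_1 + s_2²/n_2) = (1464 − 1415)/√(174.8²/14 + 87.85²/35) = 0.9996
Welch–Satterthwaite df ≈ 15.70
Two-sided p-value ≈ 0.333
Since p ≈ 0.333 > α = 0.05, fail to reject H0; the data do not provide sufficient evidence against H0.

t = 0.9996; fail to reject H0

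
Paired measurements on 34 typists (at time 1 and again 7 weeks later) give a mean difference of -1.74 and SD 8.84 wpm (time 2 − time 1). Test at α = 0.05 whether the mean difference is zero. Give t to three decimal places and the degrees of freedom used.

H0: μ_d = 0; H1: μ_d ≠ 0 (paired t-test on the differences, two-sided).
t = d̄/(s_d/√n) = -1.74/(8.84/√34) = -1.148
df = n − 1 = 33
Two-sided p-value ≈ 0.2593
Since p ≈ 0.2593 > α = 0.05, fail to reject H0; the data do not provide sufficient evidence against H0.

t = -1.148, df = 33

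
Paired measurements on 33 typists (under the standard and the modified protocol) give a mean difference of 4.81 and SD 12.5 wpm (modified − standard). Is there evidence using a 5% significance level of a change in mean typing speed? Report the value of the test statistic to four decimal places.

H0: μ_d = 0; H1: μ_d ≠ 0 (paired t-test on the differences, two-sided).
t = d̄/(s_d/√n) = 4.81/(12.5/√33) = 2.2105
df = n − 1 = 32
Two-sided p-value ≈ 0.034
Since p ≈ 0.034 < α = 0.05, reject H0; the data support H1.

2.2105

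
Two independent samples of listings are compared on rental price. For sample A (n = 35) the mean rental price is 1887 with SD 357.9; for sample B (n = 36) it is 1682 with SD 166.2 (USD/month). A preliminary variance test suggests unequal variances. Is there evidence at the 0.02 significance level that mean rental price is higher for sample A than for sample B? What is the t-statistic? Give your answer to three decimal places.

Let group 1 = sample A, group 2 = sample B. H0: μ_1 = μ_2; H1: μ_1 > μ_2 (Welch's two-sample t-test, right-tailed).
t = (x̄_1 − x̄_2)/√(s_1²/n_1 + s_2²/n_2) = (1887 − 1682)/√(357.9²/35 + 166.2²/36) = 3.081
Welch–Satterthwaite df ≈ 47.71
p-value = P(T ≥ 3.081) ≈ 0.0017
Since p ≈ 0.0017 < α = 0.02, reject H0; the evidence is statistically significant.

3.081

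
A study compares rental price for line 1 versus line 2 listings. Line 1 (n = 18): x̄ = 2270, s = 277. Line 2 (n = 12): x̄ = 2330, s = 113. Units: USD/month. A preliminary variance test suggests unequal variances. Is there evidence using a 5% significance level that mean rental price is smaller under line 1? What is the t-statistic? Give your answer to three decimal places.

-0.822

Let group 1 = line 1, group 2 = line 2. H0: μ_1 = μ_2; H1: μ_1 < μ_2 (Welch's two-sample t-test, left-tailed).
t = (x̄_1 − x̄_2)/√(s_1²/n_1 + s_2²/n_2) = (2270 − 2330)/√(277²/18 + 113²/12) = -0.822
Welch–Satterthwaite df ≈ 24.21
p-value = P(T ≤ -0.822) ≈ 0.210
Since p ≈ 0.210 > α = 0.05, fail to reject H0; the evidence is not statistically significant.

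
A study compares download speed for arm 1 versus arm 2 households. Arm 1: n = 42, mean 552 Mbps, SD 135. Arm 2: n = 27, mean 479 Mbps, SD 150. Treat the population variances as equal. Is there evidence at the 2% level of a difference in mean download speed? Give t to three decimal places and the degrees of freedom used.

t = 2.099, df = 67

Let group 1 = arm 1, group 2 = arm 2. H0: μ_1 = μ_2; H1: μ_1 ≠ μ_2 (two-sample pooled-variance t-test, two-sided).
s_p² = [(42−1)·135² + (27−1)·150²]/(42+27−2) = 19884
t = (552 − 479)/√[19884·(1/42 + 1/27)] = 2.099
df = n₁ + n₂ − 2 = 67
Two-sided p-value ≈ 0.0396
Since p ≈ 0.0396 > α = 0.02, fail to reject H0; the evidence is not statistically significant.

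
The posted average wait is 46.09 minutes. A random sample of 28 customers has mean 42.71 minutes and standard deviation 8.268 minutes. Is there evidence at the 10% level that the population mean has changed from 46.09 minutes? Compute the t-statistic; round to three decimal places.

H0: μ = 46.09; H1: μ ≠ 46.09 (one-sample t-test, two-sided).
t = (x̄ − μ₀)/(s/√n) = (42.71 − 46.09)/(8.268/√28) = -2.163
df = n − 1 = 27
Two-sided p-value ≈ 0.040
Since p ≈ 0.040 < α = 0.1, reject H0; the evidence is statistically significant.

-2.163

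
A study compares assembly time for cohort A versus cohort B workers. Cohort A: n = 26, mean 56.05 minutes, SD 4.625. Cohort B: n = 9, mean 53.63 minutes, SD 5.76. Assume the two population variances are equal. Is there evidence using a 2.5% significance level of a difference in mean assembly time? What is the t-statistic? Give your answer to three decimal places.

1.271

Let group 1 = cohort A, group 2 = cohort B. H0: μ_1 = μ_2; H1: μ_1 ≠ μ_2 (two-sample pooled-variance t-test, two-sided).
s_p² = [(26−1)·4.625² + (9−1)·5.76²]/(26+9−2) = 24.2481
t = (56.05 − 53.63)/√[24.2481·(1/26 + 1/9)] = 1.271
df = n₁ + n₂ − 2 = 33
Two-sided p-value ≈ 0.213
Since p ≈ 0.213 > α = 0.025, fail to reject H0; the evidence is not statistically significant.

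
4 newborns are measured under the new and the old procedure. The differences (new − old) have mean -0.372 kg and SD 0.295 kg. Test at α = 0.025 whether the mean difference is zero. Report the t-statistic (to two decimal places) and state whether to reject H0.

H0: μ_d = 0; H1: μ_d ≠ 0 (paired t-test on the differences, two-sided).
t = d̄/(s_d/√n) = -0.372/(0.295/√4) = -2.52
df = n − 1 = 3
Two-sided p-value ≈ 0.086
Since p ≈ 0.086 > α = 0.025, fail to reject H0; the evidence is not statistically significant.

t = -2.52; fail to reject H0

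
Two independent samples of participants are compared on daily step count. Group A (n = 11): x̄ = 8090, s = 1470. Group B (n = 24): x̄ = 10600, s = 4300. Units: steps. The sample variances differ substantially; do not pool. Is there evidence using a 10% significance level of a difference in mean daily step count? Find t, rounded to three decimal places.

-2.553

Let group 1 = group A, group 2 = group B. H0: μ_1 = μ_2; H1: μ_1 ≠ μ_2 (Welch's two-sample t-test, two-sided).
t = (x̄_1 − x̄_2)/√(s_1²/n_1 + s_2²/n_2) = (8090 − 10600)/√(1470²/11 + 4300²/24) = -2.553
Welch–Satterthwaite df ≈ 31.51
Two-sided p-value ≈ 0.0157
Since p ≈ 0.0157 < α = 0.1, reject H0; the evidence is statistically significant.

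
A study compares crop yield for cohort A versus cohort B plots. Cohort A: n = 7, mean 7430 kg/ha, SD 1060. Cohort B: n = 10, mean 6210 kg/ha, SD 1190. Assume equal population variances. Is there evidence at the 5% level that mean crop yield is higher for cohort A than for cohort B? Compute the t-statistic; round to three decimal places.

Let group 1 = cohort A, group 2 = cohort B. H0: μ_1 = μ_2; H1: μ_1 > μ_2 (two-sample pooled-variance t-test, right-tailed).
s_p² = [(7−1)·1060² + (10−1)·1190²]/(7+10−2) = 1299100
t = (7430 − 6210)/√[1299100·(1/7 + 1/10)] = 2.172
df = n₁ + n₂ − 2 = 15
p-value = P(T ≥ 2.172) ≈ 0.0231
Since p ≈ 0.0231 < α = 0.05, reject H0; the data support H1.

2.172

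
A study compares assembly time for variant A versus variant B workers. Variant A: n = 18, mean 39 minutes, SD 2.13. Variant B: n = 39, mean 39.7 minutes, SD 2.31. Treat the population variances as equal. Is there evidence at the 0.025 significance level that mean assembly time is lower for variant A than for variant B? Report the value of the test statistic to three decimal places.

-1.089

Let group 1 = variant A, group 2 = variant B. H0: μ_1 = μ_2; H1: μ_1 < μ_2 (two-sample pooled-variance t-test, left-tailed).
s_p² = [(18−1)·2.13² + (39−1)·2.31²]/(18+39−2) = 5.08907
t = (39 − 39.7)/√[5.08907·(1/18 + 1/39)] = -1.089
df = n₁ + n₂ − 2 = 55
p-value = P(T ≤ -1.089) ≈ 0.140
Since p ≈ 0.140 > α = 0.025, fail to reject H0; the evidence is not statistically significant.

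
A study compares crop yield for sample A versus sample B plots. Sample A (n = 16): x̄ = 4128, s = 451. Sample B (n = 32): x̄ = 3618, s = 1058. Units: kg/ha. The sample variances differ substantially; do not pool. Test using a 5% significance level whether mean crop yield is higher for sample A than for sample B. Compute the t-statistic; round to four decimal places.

Let group 1 = sample A, group 2 = sample B. H0: μ_1 = μ_2; H1: μ_1 > μ_2 (Welch's two-sample t-test, right-tailed).
t = (x̄_1 − x̄_2)/√(s_1²/n_1 + s_2²/n_2) = (4128 − 3618)/√(451²/16 + 1058²/32) = 2.3353
Welch–Satterthwaite df ≈ 45.27
p-value = P(T ≥ 2.3353) ≈ 0.012
Since p ≈ 0.012 < α = 0.05, reject H0; the evidence is statistically significant.

2.3353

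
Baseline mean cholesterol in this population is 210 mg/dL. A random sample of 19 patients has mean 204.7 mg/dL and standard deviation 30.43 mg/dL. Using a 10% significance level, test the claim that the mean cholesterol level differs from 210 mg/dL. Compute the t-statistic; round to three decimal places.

H0: μ = 210; H1: μ ≠ 210 (one-sample t-test, two-sided).
t = (x̄ − μ₀)/(s/√n) = (204.7 − 210)/(30.43/√19) = -0.759
df = n − 1 = 18
Two-sided p-value ≈ 0.4576
Since p ≈ 0.4576 > α = 0.1, fail to reject H0; the data do not provide sufficient evidence against H0.

-0.759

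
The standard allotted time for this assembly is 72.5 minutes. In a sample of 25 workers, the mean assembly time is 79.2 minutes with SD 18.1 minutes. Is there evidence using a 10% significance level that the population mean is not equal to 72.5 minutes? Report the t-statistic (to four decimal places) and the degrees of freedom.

H0: μ = 72.5; H1: μ ≠ 72.5 (one-sample t-test, two-sided).
t = (x̄ − μ₀)/(s/√n) = (79.2 − 72.5)/(18.1/√25) = 1.8508
df = n − 1 = 24
Two-sided p-value ≈ 0.0765
Since p ≈ 0.0765 < α = 0.1, reject H0; the evidence is statistically significant.

t = 1.8508, df = 24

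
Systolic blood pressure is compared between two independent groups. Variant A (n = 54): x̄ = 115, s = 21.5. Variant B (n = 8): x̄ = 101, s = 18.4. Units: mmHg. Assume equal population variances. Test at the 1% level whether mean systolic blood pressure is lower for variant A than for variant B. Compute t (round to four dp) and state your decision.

t = 1.7463; fail to reject H0

Let group 1 = variant A, group 2 = variant B. H0: μ_1 = μ_2; H1: μ_1 < μ_2 (two-sample pooled-variance t-test, left-tailed).
s_p² = [(54−1)·21.5² + (8−1)·18.4²]/(54+8−2) = 447.819
t = (115 − 101)/√[447.819·(1/54 + 1/8)] = 1.7463
df = n₁ + n₂ − 2 = 60
p-value = P(T ≤ 1.7463) ≈ 0.957
Since p ≈ 0.957 > α = 0.01, fail to reject H0; the data do not provide sufficient evidence against H0.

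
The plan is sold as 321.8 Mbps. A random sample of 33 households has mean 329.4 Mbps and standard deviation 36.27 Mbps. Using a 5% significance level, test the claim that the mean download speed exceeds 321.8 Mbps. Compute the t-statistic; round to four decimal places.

H0: μ = 321.8; H1: μ > 321.8 (one-sample t-test, right-tailed).
t = (x̄ − μ₀)/(s/√n) = (329.4 − 321.8)/(36.27/√33) = 1.2037
df = n − 1 = 32
p-value = P(T ≥ 1.2037) ≈ 0.119
Since p ≈ 0.119 > α = 0.05, fail to reject H0; the data do not provide sufficient evidence against H0.

1.2037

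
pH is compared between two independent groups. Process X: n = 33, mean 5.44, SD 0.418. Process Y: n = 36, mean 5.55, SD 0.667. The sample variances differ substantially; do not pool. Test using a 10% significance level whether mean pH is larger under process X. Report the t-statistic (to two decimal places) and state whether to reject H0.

t = -0.83; fail to reject H0

Let group 1 = process X, group 2 = process Y. H0: μ_1 = μ_2; H1: μ_1 > μ_2 (Welch's two-sample t-test, right-tailed).
t = (x̄_1 − x̄_2)/√(s_1²/n_1 + s_2²/n_2) = (5.44 − 5.55)/√(0.418²/33 + 0.667²/36) = -0.83
Welch–Satterthwaite df ≈ 59.47
p-value = P(T ≥ -0.83) ≈ 0.7945
Since p ≈ 0.7945 > α = 0.1, fail to reject H0; the data do not provide sufficient evidence against H0.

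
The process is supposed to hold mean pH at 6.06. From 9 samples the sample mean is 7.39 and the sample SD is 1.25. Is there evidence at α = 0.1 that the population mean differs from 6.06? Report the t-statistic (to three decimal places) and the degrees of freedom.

t = 3.192, df = 8

H0: μ = 6.06; H1: μ ≠ 6.06 (one-sample t-test, two-sided).
t = (x̄ − μ₀)/(s/√n) = (7.39 − 6.06)/(1.25/√9) = 3.192
df = n − 1 = 8
Two-sided p-value ≈ 0.0128
Since p ≈ 0.0128 < α = 0.1, reject H0; the evidence is statistically significant.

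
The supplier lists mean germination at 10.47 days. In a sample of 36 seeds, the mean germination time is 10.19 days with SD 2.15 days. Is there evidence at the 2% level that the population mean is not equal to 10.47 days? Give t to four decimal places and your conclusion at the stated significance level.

H0: μ = 10.47; H1: μ ≠ 10.47 (one-sample t-test, two-sided).
t = (x̄ − μ₀)/(s/√n) = (10.19 − 10.47)/(2.15/√36) = -0.7814
df = n − 1 = 35
Two-sided p-value ≈ 0.440
Since p ≈ 0.440 > α = 0.02, fail to reject H0; the data do not provide sufficient evidence against H0.

t = -0.7814; fail to reject H0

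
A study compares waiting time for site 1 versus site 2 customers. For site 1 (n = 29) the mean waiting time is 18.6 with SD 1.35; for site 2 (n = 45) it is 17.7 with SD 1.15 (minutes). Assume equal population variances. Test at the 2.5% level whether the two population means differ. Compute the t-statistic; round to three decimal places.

3.069

Let group 1 = site 1, group 2 = site 2. H0: μ_1 = μ_2; H1: μ_1 ≠ μ_2 (two-sample pooled-variance t-test, two-sided).
s_p² = [(29−1)·1.35² + (45−1)·1.15²]/(29+45−2) = 1.51694
t = (18.6 − 17.7)/√[1.51694·(1/29 + 1/45)] = 3.069
df = n₁ + n₂ − 2 = 72
Two-sided p-value ≈ 0.003
Since p ≈ 0.003 < α = 0.025, reject H0; the evidence is statistically significant.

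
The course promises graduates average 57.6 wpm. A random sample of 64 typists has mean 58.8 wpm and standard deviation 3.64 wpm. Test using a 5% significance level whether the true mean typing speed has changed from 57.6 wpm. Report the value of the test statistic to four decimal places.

H0: μ = 57.6; H1: μ ≠ 57.6 (one-sample t-test, two-sided).
t = (x̄ − μ₀)/(s/√n) = (58.8 − 57.6)/(3.64/√64) = 2.6374
df = n − 1 = 63
Two-sided p-value ≈ 0.011
Since p ≈ 0.011 < α = 0.05, reject H0; the evidence is statistically significant.

2.6374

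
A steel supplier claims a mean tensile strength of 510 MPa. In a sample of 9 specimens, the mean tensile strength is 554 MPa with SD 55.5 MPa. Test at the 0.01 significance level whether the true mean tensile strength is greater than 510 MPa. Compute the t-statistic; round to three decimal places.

H0: μ = 510; H1: μ > 510 (one-sample t-test, right-tailed).
t = (x̄ − μ₀)/(s/√n) = (554 − 510)/(55.5/√9) = 2.378
df = n − 1 = 8
p-value = P(T ≥ 2.378) ≈ 0.0223
Since p ≈ 0.0223 > α = 0.01, fail to reject H0; the evidence is not statistically significant.

2.378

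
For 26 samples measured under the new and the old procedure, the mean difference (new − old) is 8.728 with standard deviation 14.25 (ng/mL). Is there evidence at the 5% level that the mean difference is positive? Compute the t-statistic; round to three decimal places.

H0: μ_d = 0; H1: μ_d > 0 (paired t-test on the differences, right-tailed).
t = d̄/(s_d/√n) = 8.728/(14.25/√26) = 3.123
df = n − 1 = 25
p-value = P(T ≥ 3.123) ≈ 0.0022
Since p ≈ 0.0022 < α = 0.05, reject H0; the data support H1.

3.123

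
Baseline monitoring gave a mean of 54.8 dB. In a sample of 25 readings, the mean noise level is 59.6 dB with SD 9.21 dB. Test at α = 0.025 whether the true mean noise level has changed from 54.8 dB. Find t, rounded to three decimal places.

H0: μ = 54.8; H1: μ ≠ 54.8 (one-sample t-test, two-sided).
t = (x̄ − μ₀)/(s/√n) = (59.6 − 54.8)/(9.21/√25) = 2.606
df = n − 1 = 24
Two-sided p-value ≈ 0.015
Since p ≈ 0.015 < α = 0.025, reject H0; the data support H1.

2.606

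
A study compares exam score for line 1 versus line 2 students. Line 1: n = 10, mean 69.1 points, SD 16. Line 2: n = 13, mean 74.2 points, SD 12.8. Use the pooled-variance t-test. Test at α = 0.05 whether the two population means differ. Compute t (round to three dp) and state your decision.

t = -0.850; fail to reject H0

Let group 1 = line 1, group 2 = line 2. H0: μ_1 = μ_2; H1: μ_1 ≠ μ_2 (two-sample pooled-variance t-test, two-sided).
s_p² = [(10−1)·16² + (13−1)·12.8²]/(10+13−2) = 203.337
t = (69.1 − 74.2)/√[203.337·(1/10 + 1/13)] = -0.850
df = n₁ + n₂ − 2 = 21
Two-sided p-value ≈ 0.4048
Since p ≈ 0.4048 > α = 0.05, fail to reject H0; the evidence is not statistically significant.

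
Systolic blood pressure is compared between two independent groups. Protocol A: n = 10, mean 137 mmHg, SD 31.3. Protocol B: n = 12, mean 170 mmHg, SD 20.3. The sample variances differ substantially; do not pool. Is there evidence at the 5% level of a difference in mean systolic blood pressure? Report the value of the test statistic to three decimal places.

Let group 1 = protocol A, group 2 = protocol B. H0: μ_1 = μ_2; H1: μ_1 ≠ μ_2 (Welch's two-sample t-test, two-sided).
t = (x̄_1 − x̄_2)/√(s_1²/n_1 + s_2²/n_2) = (137 − 170)/√(31.3²/10 + 20.3²/12) = -2.869
Welch–Satterthwaite df ≈ 14.92
Two-sided p-value ≈ 0.0118
Since p ≈ 0.0118 < α = 0.05, reject H0; the data support H1.

-2.869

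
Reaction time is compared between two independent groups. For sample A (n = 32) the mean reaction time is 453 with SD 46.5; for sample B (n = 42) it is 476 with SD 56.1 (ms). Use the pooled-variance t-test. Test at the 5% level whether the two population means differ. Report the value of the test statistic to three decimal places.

-1.878

Let group 1 = sample A, group 2 = sample B. H0: μ_1 = μ_2; H1: μ_1 ≠ μ_2 (two-sample pooled-variance t-test, two-sided).
s_p² = [(32−1)·46.5² + (42−1)·56.1²]/(32+42−2) = 2723.13
t = (453 − 476)/√[2723.13·(1/32 + 1/42)] = -1.878
df = n₁ + n₂ − 2 = 72
Two-sided p-value ≈ 0.0644
Since p ≈ 0.0644 > α = 0.05, fail to reject H0; the data do not provide sufficient evidence against H0.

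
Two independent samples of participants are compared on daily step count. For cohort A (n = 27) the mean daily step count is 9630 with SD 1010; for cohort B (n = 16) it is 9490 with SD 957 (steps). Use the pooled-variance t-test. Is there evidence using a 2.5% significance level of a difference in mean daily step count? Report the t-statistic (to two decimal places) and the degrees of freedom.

Let group 1 = cohort A, group 2 = cohort B. H0: μ_1 = μ_2; H1: μ_1 ≠ μ_2 (two-sample pooled-variance t-test, two-sided).
s_p² = [(27−1)·1010² + (16−1)·957²]/(27+16−2) = 981959
t = (9630 − 9490)/√[981959·(1/27 + 1/16)] = 0.45
df = n₁ + n₂ − 2 = 41
Two-sided p-value ≈ 0.657
Since p ≈ 0.657 > α = 0.025, fail to reject H0; the evidence is not statistically significant.

t = 0.45, df = 41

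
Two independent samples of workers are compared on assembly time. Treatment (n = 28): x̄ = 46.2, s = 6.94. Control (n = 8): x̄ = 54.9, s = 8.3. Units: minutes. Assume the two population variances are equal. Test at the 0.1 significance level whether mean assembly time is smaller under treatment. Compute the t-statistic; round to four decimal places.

-2.9971

Let group 1 = treatment, group 2 = control. H0: μ_1 = μ_2; H1: μ_1 < μ_2 (two-sample pooled-variance t-test, left-tailed).
s_p² = [(28−1)·6.94² + (8−1)·8.3²]/(28+8−2) = 52.4308
t = (46.2 − 54.9)/√[52.4308·(1/28 + 1/8)] = -2.9971
df = n₁ + n₂ − 2 = 34
p-value = P(T ≤ -2.9971) ≈ 0.003
Since p ≈ 0.003 < α = 0.1, reject H0; the data support H1.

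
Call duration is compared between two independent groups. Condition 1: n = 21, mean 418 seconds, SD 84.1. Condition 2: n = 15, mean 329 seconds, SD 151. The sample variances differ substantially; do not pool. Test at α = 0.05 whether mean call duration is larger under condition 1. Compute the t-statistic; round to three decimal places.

Let group 1 = condition 1, group 2 = condition 2. H0: μ_1 = μ_2; H1: μ_1 > μ_2 (Welch's two-sample t-test, right-tailed).
t = (x̄_1 − x̄_2)/√(s_1²/n_1 + s_2²/n_2) = (418 − 329)/√(84.1²/21 + 151²/15) = 2.065
Welch–Satterthwaite df ≈ 20.20
p-value = P(T ≥ 2.065) ≈ 0.026
Since p ≈ 0.026 < α = 0.05, reject H0; the evidence is statistically significant.

2.065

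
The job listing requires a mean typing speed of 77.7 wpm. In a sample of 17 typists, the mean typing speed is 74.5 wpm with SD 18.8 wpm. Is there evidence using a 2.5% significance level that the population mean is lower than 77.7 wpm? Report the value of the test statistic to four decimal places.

-0.7018

H0: μ = 77.7; H1: μ < 77.7 (one-sample t-test, left-tailed).
t = (x̄ − μ₀)/(s/√n) = (74.5 − 77.7)/(18.8/√17) = -0.7018
df = n − 1 = 16
p-value = P(T ≤ -0.7018) ≈ 0.2464
Since p ≈ 0.2464 > α = 0.025, fail to reject H0; the evidence is not statistically significant.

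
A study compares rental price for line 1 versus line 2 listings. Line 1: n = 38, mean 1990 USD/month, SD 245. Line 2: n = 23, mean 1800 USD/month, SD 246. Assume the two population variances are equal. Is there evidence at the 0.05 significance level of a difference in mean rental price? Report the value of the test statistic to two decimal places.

Let group 1 = line 1, group 2 = line 2. H0: μ_1 = μ_2; H1: μ_1 ≠ μ_2 (two-sample pooled-variance t-test, two-sided).
s_p² = [(38−1)·245² + (23−1)·246²]/(38+23−2) = 60208.1
t = (1990 − 1800)/√[60208.1·(1/38 + 1/23)] = 2.93
df = n₁ + n₂ − 2 = 59
Two-sided p-value ≈ 0.005
Since p ≈ 0.005 < α = 0.05, reject H0; the data support H1.

2.93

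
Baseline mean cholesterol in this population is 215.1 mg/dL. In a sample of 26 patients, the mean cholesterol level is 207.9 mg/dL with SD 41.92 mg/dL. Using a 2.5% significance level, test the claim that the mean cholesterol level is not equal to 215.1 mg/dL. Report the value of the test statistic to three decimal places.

-0.876

H0: μ = 215.1; H1: μ ≠ 215.1 (one-sample t-test, two-sided).
t = (x̄ − μ₀)/(s/√n) = (207.9 − 215.1)/(41.92/√26) = -0.876
df = n − 1 = 25
Two-sided p-value ≈ 0.389
Since p ≈ 0.389 > α = 0.025, fail to reject H0; the data do not provide sufficient evidence against H0.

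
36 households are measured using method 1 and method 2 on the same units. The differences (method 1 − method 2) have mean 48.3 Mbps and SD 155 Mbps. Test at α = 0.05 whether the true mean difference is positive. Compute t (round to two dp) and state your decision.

t = 1.87; reject H0

H0: μ_d = 0; H1: μ_d > 0 (paired t-test on the differences, right-tailed).
t = d̄/(s_d/√n) = 48.3/(155/√36) = 1.87
df = n − 1 = 35
p-value = P(T ≥ 1.87) ≈ 0.0350
Since p ≈ 0.0350 < α = 0.05, reject H0; the evidence is statistically significant.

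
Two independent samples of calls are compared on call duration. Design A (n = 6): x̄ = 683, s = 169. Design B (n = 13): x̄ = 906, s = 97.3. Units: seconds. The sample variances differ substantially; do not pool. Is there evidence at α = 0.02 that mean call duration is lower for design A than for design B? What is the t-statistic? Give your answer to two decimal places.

-3.01

Let group 1 = design A, group 2 = design B. H0: μ_1 = μ_2; H1: μ_1 < μ_2 (Welch's two-sample t-test, left-tailed).
t = (x̄_1 − x̄_2)/√(s_1²/n_1 + s_2²/n_2) = (683 − 906)/√(169²/6 + 97.3²/13) = -3.01
Welch–Satterthwaite df ≈ 6.58
p-value = P(T ≤ -3.01) ≈ 0.011
Since p ≈ 0.011 < α = 0.02, reject H0; the evidence is statistically significant.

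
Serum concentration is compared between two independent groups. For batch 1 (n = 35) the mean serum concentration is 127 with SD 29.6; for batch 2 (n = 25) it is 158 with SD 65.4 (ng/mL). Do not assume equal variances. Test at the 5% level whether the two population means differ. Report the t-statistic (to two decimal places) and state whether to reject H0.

t = -2.21; reject H0

Let group 1 = batch 1, group 2 = batch 2. H0: μ_1 = μ_2; H1: μ_1 ≠ μ_2 (Welch's two-sample t-test, two-sided).
t = (x̄_1 − x̄_2)/√(s_1²/n_1 + s_2²/n_2) = (127 − 158)/√(29.6²/35 + 65.4²/25) = -2.21
Welch–Satterthwaite df ≈ 31.07
Two-sided p-value ≈ 0.0343
Since p ≈ 0.0343 < α = 0.05, reject H0; the evidence is statistically significant.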